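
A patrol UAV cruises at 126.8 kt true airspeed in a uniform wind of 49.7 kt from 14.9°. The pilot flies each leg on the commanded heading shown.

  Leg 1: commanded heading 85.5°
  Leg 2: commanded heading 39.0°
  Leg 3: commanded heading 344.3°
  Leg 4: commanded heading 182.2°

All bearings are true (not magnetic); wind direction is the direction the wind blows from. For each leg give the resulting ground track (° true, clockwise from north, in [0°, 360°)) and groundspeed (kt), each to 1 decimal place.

Leg 1: track=108.5°, groundspeed=119.8 kt
Leg 2: track=53.0°, groundspeed=83.9 kt
Leg 3: track=327.5°, groundspeed=87.7 kt
Leg 4: track=185.8°, groundspeed=175.6 kt

Leg 1: heading 85.5°; drift +23.0° → track 108.5°, groundspeed 119.8 kt
Leg 2: heading 39.0°; drift +14.0° → track 53.0°, groundspeed 83.9 kt
Leg 3: heading 344.3°; drift -16.8° → track 327.5°, groundspeed 87.7 kt
Leg 4: heading 182.2°; drift +3.6° → track 185.8°, groundspeed 175.6 kt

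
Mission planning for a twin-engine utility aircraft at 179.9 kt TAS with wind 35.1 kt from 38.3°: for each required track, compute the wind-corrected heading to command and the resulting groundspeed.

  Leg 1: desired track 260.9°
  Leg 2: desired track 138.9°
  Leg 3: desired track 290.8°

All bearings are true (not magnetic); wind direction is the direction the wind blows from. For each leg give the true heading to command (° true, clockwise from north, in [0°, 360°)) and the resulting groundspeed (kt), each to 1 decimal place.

Leg 1: desired track 260.9°; wind correction +7.6° → command heading 268.5°, groundspeed 204.2 kt
Leg 2: desired track 138.9°; wind correction -11.1° → command heading 127.8°, groundspeed 183.0 kt
Leg 3: desired track 290.8°; wind correction +10.7° → command heading 301.5°, groundspeed 187.3 kt

Leg 1: heading=268.5°, groundspeed=204.2 kt
Leg 2: heading=127.8°, groundspeed=183.0 kt
Leg 3: heading=301.5°, groundspeed=187.3 kt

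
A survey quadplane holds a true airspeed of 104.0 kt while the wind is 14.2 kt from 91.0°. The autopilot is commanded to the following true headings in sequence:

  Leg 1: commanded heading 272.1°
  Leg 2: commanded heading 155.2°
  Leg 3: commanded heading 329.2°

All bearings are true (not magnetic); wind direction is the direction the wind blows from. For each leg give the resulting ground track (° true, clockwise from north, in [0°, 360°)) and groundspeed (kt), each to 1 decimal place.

Leg 1: heading 272.1°; drift -0.1° → track 272.0°, groundspeed 118.2 kt
Leg 2: heading 155.2°; drift +7.4° → track 162.6°, groundspeed 98.7 kt
Leg 3: heading 329.2°; drift -6.2° → track 323.0°, groundspeed 112.1 kt

Leg 1: track=272.0°, groundspeed=118.2 kt
Leg 2: track=162.6°, groundspeed=98.7 kt
Leg 3: track=323.0°, groundspeed=112.1 kt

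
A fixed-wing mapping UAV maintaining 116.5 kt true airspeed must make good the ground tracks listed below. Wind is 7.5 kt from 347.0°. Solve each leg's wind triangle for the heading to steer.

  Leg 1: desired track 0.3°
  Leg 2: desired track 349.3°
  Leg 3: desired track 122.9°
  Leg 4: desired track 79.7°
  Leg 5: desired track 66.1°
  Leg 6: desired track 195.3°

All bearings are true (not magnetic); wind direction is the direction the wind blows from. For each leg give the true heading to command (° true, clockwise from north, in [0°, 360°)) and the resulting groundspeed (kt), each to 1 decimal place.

Leg 1: heading=359.5°, groundspeed=109.2 kt
Leg 2: heading=349.2°, groundspeed=109.0 kt
Leg 3: heading=120.3°, groundspeed=121.8 kt
Leg 4: heading=76.0°, groundspeed=116.6 kt
Leg 5: heading=62.5°, groundspeed=114.8 kt
Leg 6: heading=197.0°, groundspeed=123.0 kt

Leg 1: desired track 0.3°; wind correction -0.8° → command heading 359.5°, groundspeed 109.2 kt
Leg 2: desired track 349.3°; wind correction -0.1° → command heading 349.2°, groundspeed 109.0 kt
Leg 3: desired track 122.9°; wind correction -2.6° → command heading 120.3°, groundspeed 121.8 kt
Leg 4: desired track 79.7°; wind correction -3.7° → command heading 76.0°, groundspeed 116.6 kt
Leg 5: desired track 66.1°; wind correction -3.6° → command heading 62.5°, groundspeed 114.8 kt
Leg 6: desired track 195.3°; wind correction +1.7° → command heading 197.0°, groundspeed 123.0 kt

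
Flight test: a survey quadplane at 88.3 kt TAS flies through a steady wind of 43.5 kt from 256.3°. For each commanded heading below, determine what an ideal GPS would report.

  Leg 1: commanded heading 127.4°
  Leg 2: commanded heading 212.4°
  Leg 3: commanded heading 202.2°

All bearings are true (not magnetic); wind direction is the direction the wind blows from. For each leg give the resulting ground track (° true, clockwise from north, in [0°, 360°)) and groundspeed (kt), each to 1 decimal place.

Leg 1: heading 127.4°; drift -16.3° → track 111.1°, groundspeed 120.5 kt
Leg 2: heading 212.4°; drift -27.9° → track 184.5°, groundspeed 64.4 kt
Leg 3: heading 202.2°; drift -29.3° → track 172.9°, groundspeed 72.0 kt

Leg 1: track=111.1°, groundspeed=120.5 kt
Leg 2: track=184.5°, groundspeed=64.4 kt
Leg 3: track=172.9°, groundspeed=72.0 kt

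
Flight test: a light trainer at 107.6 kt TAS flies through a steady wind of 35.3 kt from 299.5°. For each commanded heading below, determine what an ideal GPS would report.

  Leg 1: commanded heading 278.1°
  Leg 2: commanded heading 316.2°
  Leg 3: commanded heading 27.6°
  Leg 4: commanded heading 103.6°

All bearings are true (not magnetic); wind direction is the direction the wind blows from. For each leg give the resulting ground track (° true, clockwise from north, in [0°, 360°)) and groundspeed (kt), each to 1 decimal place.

Leg 1: heading 278.1°; drift -9.8° → track 268.3°, groundspeed 75.8 kt
Leg 2: heading 316.2°; drift +7.8° → track 324.0°, groundspeed 74.5 kt
Leg 3: heading 27.6°; drift +18.3° → track 45.9°, groundspeed 112.1 kt
Leg 4: heading 103.6°; drift +3.9° → track 107.5°, groundspeed 141.9 kt

Leg 1: track=268.3°, groundspeed=75.8 kt
Leg 2: track=324.0°, groundspeed=74.5 kt
Leg 3: track=45.9°, groundspeed=112.1 kt
Leg 4: track=107.5°, groundspeed=141.9 kt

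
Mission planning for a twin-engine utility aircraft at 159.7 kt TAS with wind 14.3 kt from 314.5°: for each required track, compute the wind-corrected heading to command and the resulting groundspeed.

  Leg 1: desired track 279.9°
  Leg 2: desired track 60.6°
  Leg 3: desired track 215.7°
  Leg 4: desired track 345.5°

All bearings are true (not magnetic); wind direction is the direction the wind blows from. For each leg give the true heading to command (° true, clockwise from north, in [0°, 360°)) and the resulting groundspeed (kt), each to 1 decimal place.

Leg 1: desired track 279.9°; wind correction +2.9° → command heading 282.8°, groundspeed 147.7 kt
Leg 2: desired track 60.6°; wind correction -4.9° → command heading 55.7°, groundspeed 163.1 kt
Leg 3: desired track 215.7°; wind correction +5.1° → command heading 220.8°, groundspeed 161.3 kt
Leg 4: desired track 345.5°; wind correction -2.6° → command heading 342.9°, groundspeed 147.3 kt

Leg 1: heading=282.8°, groundspeed=147.7 kt
Leg 2: heading=55.7°, groundspeed=163.1 kt
Leg 3: heading=220.8°, groundspeed=161.3 kt
Leg 4: heading=342.9°, groundspeed=147.3 kt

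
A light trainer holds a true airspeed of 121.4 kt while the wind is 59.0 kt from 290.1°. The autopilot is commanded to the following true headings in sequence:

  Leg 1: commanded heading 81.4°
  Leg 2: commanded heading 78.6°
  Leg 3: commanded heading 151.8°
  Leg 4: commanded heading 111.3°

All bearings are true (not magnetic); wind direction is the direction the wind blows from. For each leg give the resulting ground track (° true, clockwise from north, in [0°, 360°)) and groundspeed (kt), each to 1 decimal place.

Leg 1: heading 81.4°; drift +9.3° → track 90.7°, groundspeed 175.5 kt
Leg 2: heading 78.6°; drift +10.2° → track 88.8°, groundspeed 174.5 kt
Leg 3: heading 151.8°; drift -13.3° → track 138.5°, groundspeed 170.0 kt
Leg 4: heading 111.3°; drift -0.4° → track 110.9°, groundspeed 180.4 kt

Leg 1: track=90.7°, groundspeed=175.5 kt
Leg 2: track=88.8°, groundspeed=174.5 kt
Leg 3: track=138.5°, groundspeed=170.0 kt
Leg 4: track=110.9°, groundspeed=180.4 kt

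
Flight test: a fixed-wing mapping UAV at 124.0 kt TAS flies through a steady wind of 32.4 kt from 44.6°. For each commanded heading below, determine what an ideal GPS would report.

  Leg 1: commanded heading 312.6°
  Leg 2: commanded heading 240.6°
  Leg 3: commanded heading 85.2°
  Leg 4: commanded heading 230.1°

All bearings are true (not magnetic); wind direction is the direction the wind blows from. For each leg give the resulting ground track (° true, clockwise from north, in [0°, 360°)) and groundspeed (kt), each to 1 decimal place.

Leg 1: track=298.1°, groundspeed=129.3 kt
Leg 2: track=237.3°, groundspeed=155.4 kt
Leg 3: track=97.2°, groundspeed=101.6 kt
Leg 4: track=229.0°, groundspeed=156.3 kt

Leg 1: heading 312.6°; drift -14.5° → track 298.1°, groundspeed 129.3 kt
Leg 2: heading 240.6°; drift -3.3° → track 237.3°, groundspeed 155.4 kt
Leg 3: heading 85.2°; drift +12.0° → track 97.2°, groundspeed 101.6 kt
Leg 4: heading 230.1°; drift -1.1° → track 229.0°, groundspeed 156.3 kt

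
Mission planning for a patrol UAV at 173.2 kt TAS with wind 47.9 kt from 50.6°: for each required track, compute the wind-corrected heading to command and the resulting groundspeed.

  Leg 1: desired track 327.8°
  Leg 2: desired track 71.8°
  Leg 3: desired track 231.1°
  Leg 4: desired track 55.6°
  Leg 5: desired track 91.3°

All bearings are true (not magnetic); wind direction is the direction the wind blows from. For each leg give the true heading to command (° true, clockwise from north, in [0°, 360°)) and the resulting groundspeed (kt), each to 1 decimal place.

Leg 1: heading=343.7°, groundspeed=160.5 kt
Leg 2: heading=66.1°, groundspeed=127.7 kt
Leg 3: heading=231.2°, groundspeed=221.1 kt
Leg 4: heading=54.2°, groundspeed=125.4 kt
Leg 5: heading=80.9°, groundspeed=134.0 kt

Leg 1: desired track 327.8°; wind correction +15.9° → command heading 343.7°, groundspeed 160.5 kt
Leg 2: desired track 71.8°; wind correction -5.7° → command heading 66.1°, groundspeed 127.7 kt
Leg 3: desired track 231.1°; wind correction +0.1° → command heading 231.2°, groundspeed 221.1 kt
Leg 4: desired track 55.6°; wind correction -1.4° → command heading 54.2°, groundspeed 125.4 kt
Leg 5: desired track 91.3°; wind correction -10.4° → command heading 80.9°, groundspeed 134.0 kt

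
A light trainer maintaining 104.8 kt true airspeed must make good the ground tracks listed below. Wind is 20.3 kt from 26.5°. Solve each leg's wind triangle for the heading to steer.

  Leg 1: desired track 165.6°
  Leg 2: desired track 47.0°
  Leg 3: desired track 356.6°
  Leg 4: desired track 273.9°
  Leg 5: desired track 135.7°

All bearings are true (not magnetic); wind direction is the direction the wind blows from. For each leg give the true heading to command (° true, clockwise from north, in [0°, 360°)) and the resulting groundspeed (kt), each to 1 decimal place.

Leg 1: heading=158.3°, groundspeed=119.3 kt
Leg 2: heading=43.1°, groundspeed=85.5 kt
Leg 3: heading=2.1°, groundspeed=86.7 kt
Leg 4: heading=284.2°, groundspeed=110.9 kt
Leg 5: heading=125.2°, groundspeed=109.7 kt

Leg 1: desired track 165.6°; wind correction -7.3° → command heading 158.3°, groundspeed 119.3 kt
Leg 2: desired track 47.0°; wind correction -3.9° → command heading 43.1°, groundspeed 85.5 kt
Leg 3: desired track 356.6°; wind correction +5.5° → command heading 2.1°, groundspeed 86.7 kt
Leg 4: desired track 273.9°; wind correction +10.3° → command heading 284.2°, groundspeed 110.9 kt
Leg 5: desired track 135.7°; wind correction -10.5° → command heading 125.2°, groundspeed 109.7 kt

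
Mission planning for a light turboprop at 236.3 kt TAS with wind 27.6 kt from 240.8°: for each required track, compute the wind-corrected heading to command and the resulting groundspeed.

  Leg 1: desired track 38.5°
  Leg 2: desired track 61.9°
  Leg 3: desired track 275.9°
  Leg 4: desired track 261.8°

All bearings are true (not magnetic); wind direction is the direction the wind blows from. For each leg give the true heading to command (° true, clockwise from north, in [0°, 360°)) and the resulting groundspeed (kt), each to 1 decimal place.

Leg 1: heading=36.0°, groundspeed=261.6 kt
Leg 2: heading=62.0°, groundspeed=263.9 kt
Leg 3: heading=272.0°, groundspeed=213.2 kt
Leg 4: heading=259.4°, groundspeed=210.3 kt

Leg 1: desired track 38.5°; wind correction -2.5° → command heading 36.0°, groundspeed 261.6 kt
Leg 2: desired track 61.9°; wind correction +0.1° → command heading 62.0°, groundspeed 263.9 kt
Leg 3: desired track 275.9°; wind correction -3.9° → command heading 272.0°, groundspeed 213.2 kt
Leg 4: desired track 261.8°; wind correction -2.4° → command heading 259.4°, groundspeed 210.3 kt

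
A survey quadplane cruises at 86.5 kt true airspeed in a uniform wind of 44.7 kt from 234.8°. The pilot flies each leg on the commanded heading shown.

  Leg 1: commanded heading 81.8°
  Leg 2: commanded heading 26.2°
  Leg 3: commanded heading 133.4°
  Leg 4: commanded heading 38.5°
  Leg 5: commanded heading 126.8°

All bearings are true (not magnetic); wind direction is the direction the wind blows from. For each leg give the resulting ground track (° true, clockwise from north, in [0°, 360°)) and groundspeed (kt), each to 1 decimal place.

Leg 1: heading 81.8°; drift -9.1° → track 72.7°, groundspeed 127.9 kt
Leg 2: heading 26.2°; drift +9.7° → track 35.9°, groundspeed 127.6 kt
Leg 3: heading 133.4°; drift -24.7° → track 108.7°, groundspeed 104.9 kt
Leg 4: heading 38.5°; drift +5.5° → track 44.0°, groundspeed 130.0 kt
Leg 5: heading 126.8°; drift -23.0° → track 103.8°, groundspeed 108.9 kt

Leg 1: track=72.7°, groundspeed=127.9 kt
Leg 2: track=35.9°, groundspeed=127.6 kt
Leg 3: track=108.7°, groundspeed=104.9 kt
Leg 4: track=44.0°, groundspeed=130.0 kt
Leg 5: track=103.8°, groundspeed=108.9 kt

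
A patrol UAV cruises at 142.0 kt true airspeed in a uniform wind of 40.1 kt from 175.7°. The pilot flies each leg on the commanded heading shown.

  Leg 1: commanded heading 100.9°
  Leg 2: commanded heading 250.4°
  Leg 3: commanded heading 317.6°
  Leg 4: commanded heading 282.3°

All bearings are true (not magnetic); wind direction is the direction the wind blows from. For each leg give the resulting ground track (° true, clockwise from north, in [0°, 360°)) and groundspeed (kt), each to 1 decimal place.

Leg 1: heading 100.9°; drift -16.4° → track 84.5°, groundspeed 137.1 kt
Leg 2: heading 250.4°; drift +16.4° → track 266.8°, groundspeed 137.0 kt
Leg 3: heading 317.6°; drift +8.1° → track 325.7°, groundspeed 175.3 kt
Leg 4: heading 282.3°; drift +14.1° → track 296.4°, groundspeed 158.2 kt

Leg 1: track=84.5°, groundspeed=137.1 kt
Leg 2: track=266.8°, groundspeed=137.0 kt
Leg 3: track=325.7°, groundspeed=175.3 kt
Leg 4: track=296.4°, groundspeed=158.2 kt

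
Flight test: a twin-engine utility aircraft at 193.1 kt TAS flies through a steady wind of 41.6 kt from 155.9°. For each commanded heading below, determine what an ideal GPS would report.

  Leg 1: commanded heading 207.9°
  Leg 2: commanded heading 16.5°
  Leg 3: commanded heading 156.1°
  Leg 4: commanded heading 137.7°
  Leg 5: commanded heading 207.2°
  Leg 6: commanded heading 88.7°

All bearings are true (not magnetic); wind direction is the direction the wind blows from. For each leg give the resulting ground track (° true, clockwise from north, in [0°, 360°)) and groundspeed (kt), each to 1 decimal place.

Leg 1: heading 207.9°; drift +11.1° → track 219.0°, groundspeed 170.7 kt
Leg 2: heading 16.5°; drift -6.9° → track 9.6°, groundspeed 226.3 kt
Leg 3: heading 156.1°; drift +0.1° → track 156.2°, groundspeed 151.5 kt
Leg 4: heading 137.7°; drift -4.8° → track 132.9°, groundspeed 154.1 kt
Leg 5: heading 207.2°; drift +11.0° → track 218.2°, groundspeed 170.2 kt
Leg 6: heading 88.7°; drift -12.2° → track 76.5°, groundspeed 181.1 kt

Leg 1: track=219.0°, groundspeed=170.7 kt
Leg 2: track=9.6°, groundspeed=226.3 kt
Leg 3: track=156.2°, groundspeed=151.5 kt
Leg 4: track=132.9°, groundspeed=154.1 kt
Leg 5: track=218.2°, groundspeed=170.2 kt
Leg 6: track=76.5°, groundspeed=181.1 kt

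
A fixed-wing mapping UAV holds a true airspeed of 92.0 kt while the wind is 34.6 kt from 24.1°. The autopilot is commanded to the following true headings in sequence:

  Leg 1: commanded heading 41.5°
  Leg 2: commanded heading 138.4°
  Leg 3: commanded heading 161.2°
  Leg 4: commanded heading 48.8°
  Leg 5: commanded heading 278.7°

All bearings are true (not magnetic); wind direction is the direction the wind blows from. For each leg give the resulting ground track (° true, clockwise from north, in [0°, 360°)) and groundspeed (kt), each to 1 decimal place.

Leg 1: heading 41.5°; drift +9.9° → track 51.4°, groundspeed 59.9 kt
Leg 2: heading 138.4°; drift +16.5° → track 154.9°, groundspeed 110.8 kt
Leg 3: heading 161.2°; drift +11.3° → track 172.5°, groundspeed 119.7 kt
Leg 4: heading 48.8°; drift +13.4° → track 62.2°, groundspeed 62.3 kt
Leg 5: heading 278.7°; drift -18.2° → track 260.5°, groundspeed 106.5 kt

Leg 1: track=51.4°, groundspeed=59.9 kt
Leg 2: track=154.9°, groundspeed=110.8 kt
Leg 3: track=172.5°, groundspeed=119.7 kt
Leg 4: track=62.2°, groundspeed=62.3 kt
Leg 5: track=260.5°, groundspeed=106.5 kt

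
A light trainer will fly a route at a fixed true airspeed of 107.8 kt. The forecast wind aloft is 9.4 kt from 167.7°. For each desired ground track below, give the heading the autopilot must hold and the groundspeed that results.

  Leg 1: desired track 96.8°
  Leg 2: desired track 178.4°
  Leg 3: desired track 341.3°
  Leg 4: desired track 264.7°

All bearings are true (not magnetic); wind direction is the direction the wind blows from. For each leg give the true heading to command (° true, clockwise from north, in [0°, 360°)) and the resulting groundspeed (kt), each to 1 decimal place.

Leg 1: heading=101.5°, groundspeed=104.4 kt
Leg 2: heading=177.5°, groundspeed=98.5 kt
Leg 3: heading=340.7°, groundspeed=117.1 kt
Leg 4: heading=259.7°, groundspeed=108.5 kt

Leg 1: desired track 96.8°; wind correction +4.7° → command heading 101.5°, groundspeed 104.4 kt
Leg 2: desired track 178.4°; wind correction -0.9° → command heading 177.5°, groundspeed 98.5 kt
Leg 3: desired track 341.3°; wind correction -0.6° → command heading 340.7°, groundspeed 117.1 kt
Leg 4: desired track 264.7°; wind correction -5.0° → command heading 259.7°, groundspeed 108.5 kt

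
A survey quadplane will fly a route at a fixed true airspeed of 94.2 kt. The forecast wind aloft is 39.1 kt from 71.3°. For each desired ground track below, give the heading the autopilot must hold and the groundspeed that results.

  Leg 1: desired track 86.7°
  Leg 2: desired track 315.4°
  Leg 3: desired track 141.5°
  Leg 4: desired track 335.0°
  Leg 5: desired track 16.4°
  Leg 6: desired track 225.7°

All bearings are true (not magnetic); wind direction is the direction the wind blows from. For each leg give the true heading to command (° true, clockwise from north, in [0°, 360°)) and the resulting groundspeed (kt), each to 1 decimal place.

Leg 1: desired track 86.7°; wind correction -6.3° → command heading 80.4°, groundspeed 55.9 kt
Leg 2: desired track 315.4°; wind correction +21.9° → command heading 337.3°, groundspeed 104.5 kt
Leg 3: desired track 141.5°; wind correction -23.0° → command heading 118.5°, groundspeed 73.5 kt
Leg 4: desired track 335.0°; wind correction +24.4° → command heading 359.4°, groundspeed 90.1 kt
Leg 5: desired track 16.4°; wind correction +19.9° → command heading 36.3°, groundspeed 66.1 kt
Leg 6: desired track 225.7°; wind correction -10.3° → command heading 215.4°, groundspeed 127.9 kt

Leg 1: heading=80.4°, groundspeed=55.9 kt
Leg 2: heading=337.3°, groundspeed=104.5 kt
Leg 3: heading=118.5°, groundspeed=73.5 kt
Leg 4: heading=359.4°, groundspeed=90.1 kt
Leg 5: heading=36.3°, groundspeed=66.1 kt
Leg 6: heading=215.4°, groundspeed=127.9 kt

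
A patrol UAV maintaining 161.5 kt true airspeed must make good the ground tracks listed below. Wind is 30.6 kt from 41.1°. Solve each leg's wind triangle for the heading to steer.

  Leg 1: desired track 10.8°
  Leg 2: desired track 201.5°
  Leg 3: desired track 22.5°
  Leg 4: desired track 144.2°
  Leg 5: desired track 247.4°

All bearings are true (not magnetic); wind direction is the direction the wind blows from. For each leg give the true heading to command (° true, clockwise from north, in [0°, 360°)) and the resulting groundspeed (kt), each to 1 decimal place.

Leg 1: heading=16.3°, groundspeed=134.3 kt
Leg 2: heading=197.9°, groundspeed=190.0 kt
Leg 3: heading=26.0°, groundspeed=132.2 kt
Leg 4: heading=133.6°, groundspeed=165.7 kt
Leg 5: heading=252.2°, groundspeed=188.4 kt

Leg 1: desired track 10.8°; wind correction +5.5° → command heading 16.3°, groundspeed 134.3 kt
Leg 2: desired track 201.5°; wind correction -3.6° → command heading 197.9°, groundspeed 190.0 kt
Leg 3: desired track 22.5°; wind correction +3.5° → command heading 26.0°, groundspeed 132.2 kt
Leg 4: desired track 144.2°; wind correction -10.6° → command heading 133.6°, groundspeed 165.7 kt
Leg 5: desired track 247.4°; wind correction +4.8° → command heading 252.2°, groundspeed 188.4 kt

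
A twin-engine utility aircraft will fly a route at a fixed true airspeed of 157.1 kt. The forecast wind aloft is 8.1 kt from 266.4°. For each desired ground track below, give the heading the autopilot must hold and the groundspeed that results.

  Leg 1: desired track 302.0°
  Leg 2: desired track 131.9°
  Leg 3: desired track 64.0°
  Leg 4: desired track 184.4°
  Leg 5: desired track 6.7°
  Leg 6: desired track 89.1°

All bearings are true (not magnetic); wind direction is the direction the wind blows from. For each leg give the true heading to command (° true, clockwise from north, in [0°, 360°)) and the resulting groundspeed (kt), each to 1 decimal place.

Leg 1: heading=300.3°, groundspeed=150.4 kt
Leg 2: heading=134.0°, groundspeed=162.7 kt
Leg 3: heading=62.9°, groundspeed=164.6 kt
Leg 4: heading=187.3°, groundspeed=155.8 kt
Leg 5: heading=3.8°, groundspeed=158.3 kt
Leg 6: heading=89.2°, groundspeed=165.2 kt

Leg 1: desired track 302.0°; wind correction -1.7° → command heading 300.3°, groundspeed 150.4 kt
Leg 2: desired track 131.9°; wind correction +2.1° → command heading 134.0°, groundspeed 162.7 kt
Leg 3: desired track 64.0°; wind correction -1.1° → command heading 62.9°, groundspeed 164.6 kt
Leg 4: desired track 184.4°; wind correction +2.9° → command heading 187.3°, groundspeed 155.8 kt
Leg 5: desired track 6.7°; wind correction -2.9° → command heading 3.8°, groundspeed 158.3 kt
Leg 6: desired track 89.1°; wind correction +0.1° → command heading 89.2°, groundspeed 165.2 kt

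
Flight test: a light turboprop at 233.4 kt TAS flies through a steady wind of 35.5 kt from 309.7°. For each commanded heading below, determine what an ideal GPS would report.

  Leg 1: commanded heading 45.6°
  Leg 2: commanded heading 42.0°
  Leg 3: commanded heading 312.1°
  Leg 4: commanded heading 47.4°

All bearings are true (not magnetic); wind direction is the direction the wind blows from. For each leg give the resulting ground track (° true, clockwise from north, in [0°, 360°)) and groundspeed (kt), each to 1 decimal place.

Leg 1: track=54.1°, groundspeed=239.7 kt
Leg 2: track=50.6°, groundspeed=237.5 kt
Leg 3: track=312.5°, groundspeed=197.9 kt
Leg 4: track=55.8°, groundspeed=240.7 kt

Leg 1: heading 45.6°; drift +8.5° → track 54.1°, groundspeed 239.7 kt
Leg 2: heading 42.0°; drift +8.6° → track 50.6°, groundspeed 237.5 kt
Leg 3: heading 312.1°; drift +0.4° → track 312.5°, groundspeed 197.9 kt
Leg 4: heading 47.4°; drift +8.4° → track 55.8°, groundspeed 240.7 kt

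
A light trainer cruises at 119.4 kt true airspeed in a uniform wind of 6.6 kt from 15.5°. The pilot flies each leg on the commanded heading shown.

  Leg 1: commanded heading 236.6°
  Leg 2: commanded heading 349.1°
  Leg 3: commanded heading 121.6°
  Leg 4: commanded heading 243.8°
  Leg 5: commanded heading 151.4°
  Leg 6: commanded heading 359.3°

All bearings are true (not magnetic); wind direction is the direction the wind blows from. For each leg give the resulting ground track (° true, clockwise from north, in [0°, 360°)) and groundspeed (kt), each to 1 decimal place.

Leg 1: track=234.6°, groundspeed=124.4 kt
Leg 2: track=347.6°, groundspeed=113.5 kt
Leg 3: track=124.6°, groundspeed=121.4 kt
Leg 4: track=241.5°, groundspeed=123.9 kt
Leg 5: track=153.5°, groundspeed=124.2 kt
Leg 6: track=358.4°, groundspeed=113.1 kt

Leg 1: heading 236.6°; drift -2.0° → track 234.6°, groundspeed 124.4 kt
Leg 2: heading 349.1°; drift -1.5° → track 347.6°, groundspeed 113.5 kt
Leg 3: heading 121.6°; drift +3.0° → track 124.6°, groundspeed 121.4 kt
Leg 4: heading 243.8°; drift -2.3° → track 241.5°, groundspeed 123.9 kt
Leg 5: heading 151.4°; drift +2.1° → track 153.5°, groundspeed 124.2 kt
Leg 6: heading 359.3°; drift -0.9° → track 358.4°, groundspeed 113.1 kt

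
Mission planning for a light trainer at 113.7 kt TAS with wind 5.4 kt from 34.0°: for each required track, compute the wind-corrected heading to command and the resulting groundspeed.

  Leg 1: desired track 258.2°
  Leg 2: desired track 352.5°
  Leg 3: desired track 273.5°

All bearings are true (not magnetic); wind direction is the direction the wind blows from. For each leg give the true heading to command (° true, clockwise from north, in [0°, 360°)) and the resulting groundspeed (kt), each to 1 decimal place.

Leg 1: desired track 258.2°; wind correction +1.9° → command heading 260.1°, groundspeed 117.5 kt
Leg 2: desired track 352.5°; wind correction +1.8° → command heading 354.3°, groundspeed 109.6 kt
Leg 3: desired track 273.5°; wind correction +2.3° → command heading 275.8°, groundspeed 116.3 kt

Leg 1: heading=260.1°, groundspeed=117.5 kt
Leg 2: heading=354.3°, groundspeed=109.6 kt
Leg 3: heading=275.8°, groundspeed=116.3 kt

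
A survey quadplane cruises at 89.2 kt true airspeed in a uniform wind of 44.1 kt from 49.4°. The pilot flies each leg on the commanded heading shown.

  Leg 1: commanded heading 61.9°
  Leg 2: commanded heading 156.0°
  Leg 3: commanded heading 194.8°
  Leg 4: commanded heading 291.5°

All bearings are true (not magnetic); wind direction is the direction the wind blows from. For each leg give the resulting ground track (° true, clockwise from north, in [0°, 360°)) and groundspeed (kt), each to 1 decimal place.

Leg 1: heading 61.9°; drift +11.7° → track 73.6°, groundspeed 47.1 kt
Leg 2: heading 156.0°; drift +22.5° → track 178.5°, groundspeed 110.2 kt
Leg 3: heading 194.8°; drift +11.3° → track 206.1°, groundspeed 128.0 kt
Leg 4: heading 291.5°; drift -19.5° → track 272.0°, groundspeed 116.5 kt

Leg 1: track=73.6°, groundspeed=47.1 kt
Leg 2: track=178.5°, groundspeed=110.2 kt
Leg 3: track=206.1°, groundspeed=128.0 kt
Leg 4: track=272.0°, groundspeed=116.5 kt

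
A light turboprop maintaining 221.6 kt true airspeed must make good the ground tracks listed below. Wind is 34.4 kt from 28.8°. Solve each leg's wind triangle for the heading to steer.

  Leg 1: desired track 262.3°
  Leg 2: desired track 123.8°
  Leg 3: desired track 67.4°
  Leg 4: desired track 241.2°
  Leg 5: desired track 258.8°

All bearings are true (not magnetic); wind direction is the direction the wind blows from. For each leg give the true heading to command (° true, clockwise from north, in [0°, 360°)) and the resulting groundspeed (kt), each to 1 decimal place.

Leg 1: desired track 262.3°; wind correction +7.2° → command heading 269.5°, groundspeed 240.3 kt
Leg 2: desired track 123.8°; wind correction -8.9° → command heading 114.9°, groundspeed 221.9 kt
Leg 3: desired track 67.4°; wind correction -5.6° → command heading 61.8°, groundspeed 193.7 kt
Leg 4: desired track 241.2°; wind correction +4.8° → command heading 246.0°, groundspeed 249.9 kt
Leg 5: desired track 258.8°; wind correction +6.8° → command heading 265.6°, groundspeed 242.1 kt

Leg 1: heading=269.5°, groundspeed=240.3 kt
Leg 2: heading=114.9°, groundspeed=221.9 kt
Leg 3: heading=61.8°, groundspeed=193.7 kt
Leg 4: heading=246.0°, groundspeed=249.9 kt
Leg 5: heading=265.6°, groundspeed=242.1 kt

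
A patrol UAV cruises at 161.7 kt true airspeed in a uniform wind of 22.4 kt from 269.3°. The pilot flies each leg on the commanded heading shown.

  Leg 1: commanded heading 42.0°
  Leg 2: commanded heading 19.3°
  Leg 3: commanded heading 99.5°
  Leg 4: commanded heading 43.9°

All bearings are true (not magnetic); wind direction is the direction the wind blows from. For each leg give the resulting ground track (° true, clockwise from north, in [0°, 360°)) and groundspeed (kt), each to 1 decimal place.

Leg 1: heading 42.0°; drift +5.3° → track 47.3°, groundspeed 177.7 kt
Leg 2: heading 19.3°; drift +7.1° → track 26.4°, groundspeed 170.7 kt
Leg 3: heading 99.5°; drift -1.2° → track 98.3°, groundspeed 183.8 kt
Leg 4: heading 43.9°; drift +5.1° → track 49.0°, groundspeed 178.1 kt

Leg 1: track=47.3°, groundspeed=177.7 kt
Leg 2: track=26.4°, groundspeed=170.7 kt
Leg 3: track=98.3°, groundspeed=183.8 kt
Leg 4: track=49.0°, groundspeed=178.1 kt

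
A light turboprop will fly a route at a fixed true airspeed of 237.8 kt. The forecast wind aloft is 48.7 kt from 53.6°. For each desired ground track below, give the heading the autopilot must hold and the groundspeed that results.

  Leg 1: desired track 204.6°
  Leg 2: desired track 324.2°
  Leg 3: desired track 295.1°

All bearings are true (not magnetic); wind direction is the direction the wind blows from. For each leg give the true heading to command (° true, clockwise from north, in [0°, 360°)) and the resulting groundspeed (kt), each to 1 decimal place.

Leg 1: heading=198.9°, groundspeed=279.2 kt
Leg 2: heading=336.0°, groundspeed=232.3 kt
Leg 3: heading=305.5°, groundspeed=257.2 kt

Leg 1: desired track 204.6°; wind correction -5.7° → command heading 198.9°, groundspeed 279.2 kt
Leg 2: desired track 324.2°; wind correction +11.8° → command heading 336.0°, groundspeed 232.3 kt
Leg 3: desired track 295.1°; wind correction +10.4° → command heading 305.5°, groundspeed 257.2 kt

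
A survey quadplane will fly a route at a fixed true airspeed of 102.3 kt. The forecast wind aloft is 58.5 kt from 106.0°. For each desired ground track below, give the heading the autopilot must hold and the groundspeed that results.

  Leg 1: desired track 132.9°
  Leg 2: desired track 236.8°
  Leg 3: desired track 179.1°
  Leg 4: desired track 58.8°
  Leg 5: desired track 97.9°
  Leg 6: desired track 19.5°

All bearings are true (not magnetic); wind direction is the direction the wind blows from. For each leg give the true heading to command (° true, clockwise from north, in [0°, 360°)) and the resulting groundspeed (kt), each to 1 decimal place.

Leg 1: heading=117.9°, groundspeed=46.6 kt
Leg 2: heading=211.1°, groundspeed=130.4 kt
Leg 3: heading=145.9°, groundspeed=68.6 kt
Leg 4: heading=83.6°, groundspeed=53.1 kt
Leg 5: heading=102.5°, groundspeed=44.1 kt
Leg 6: heading=54.3°, groundspeed=80.4 kt

Leg 1: desired track 132.9°; wind correction -15.0° → command heading 117.9°, groundspeed 46.6 kt
Leg 2: desired track 236.8°; wind correction -25.7° → command heading 211.1°, groundspeed 130.4 kt
Leg 3: desired track 179.1°; wind correction -33.2° → command heading 145.9°, groundspeed 68.6 kt
Leg 4: desired track 58.8°; wind correction +24.8° → command heading 83.6°, groundspeed 53.1 kt
Leg 5: desired track 97.9°; wind correction +4.6° → command heading 102.5°, groundspeed 44.1 kt
Leg 6: desired track 19.5°; wind correction +34.8° → command heading 54.3°, groundspeed 80.4 kt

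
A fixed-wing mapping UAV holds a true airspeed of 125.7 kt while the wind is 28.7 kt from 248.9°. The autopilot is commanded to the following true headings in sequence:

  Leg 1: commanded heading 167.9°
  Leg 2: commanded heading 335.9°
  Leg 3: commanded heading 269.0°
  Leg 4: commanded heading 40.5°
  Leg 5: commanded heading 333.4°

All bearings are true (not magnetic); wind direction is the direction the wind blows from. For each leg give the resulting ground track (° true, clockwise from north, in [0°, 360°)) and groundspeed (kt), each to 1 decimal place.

Leg 1: heading 167.9°; drift -13.2° → track 154.7°, groundspeed 124.5 kt
Leg 2: heading 335.9°; drift +13.0° → track 348.9°, groundspeed 127.5 kt
Leg 3: heading 269.0°; drift +5.7° → track 274.7°, groundspeed 99.2 kt
Leg 4: heading 40.5°; drift +5.2° → track 45.7°, groundspeed 151.6 kt
Leg 5: heading 333.4°; drift +13.1° → track 346.5°, groundspeed 126.2 kt

Leg 1: track=154.7°, groundspeed=124.5 kt
Leg 2: track=348.9°, groundspeed=127.5 kt
Leg 3: track=274.7°, groundspeed=99.2 kt
Leg 4: track=45.7°, groundspeed=151.6 kt
Leg 5: track=346.5°, groundspeed=126.2 kt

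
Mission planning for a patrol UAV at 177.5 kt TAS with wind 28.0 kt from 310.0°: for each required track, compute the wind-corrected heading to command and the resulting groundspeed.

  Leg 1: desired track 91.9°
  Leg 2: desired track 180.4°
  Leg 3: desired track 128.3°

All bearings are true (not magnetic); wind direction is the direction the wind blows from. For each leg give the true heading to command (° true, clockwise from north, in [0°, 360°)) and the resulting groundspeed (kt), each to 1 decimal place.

Leg 1: desired track 91.9°; wind correction -5.6° → command heading 86.3°, groundspeed 198.7 kt
Leg 2: desired track 180.4°; wind correction +7.0° → command heading 187.4°, groundspeed 194.0 kt
Leg 3: desired track 128.3°; wind correction -0.3° → command heading 128.0°, groundspeed 205.5 kt

Leg 1: heading=86.3°, groundspeed=198.7 kt
Leg 2: heading=187.4°, groundspeed=194.0 kt
Leg 3: heading=128.0°, groundspeed=205.5 kt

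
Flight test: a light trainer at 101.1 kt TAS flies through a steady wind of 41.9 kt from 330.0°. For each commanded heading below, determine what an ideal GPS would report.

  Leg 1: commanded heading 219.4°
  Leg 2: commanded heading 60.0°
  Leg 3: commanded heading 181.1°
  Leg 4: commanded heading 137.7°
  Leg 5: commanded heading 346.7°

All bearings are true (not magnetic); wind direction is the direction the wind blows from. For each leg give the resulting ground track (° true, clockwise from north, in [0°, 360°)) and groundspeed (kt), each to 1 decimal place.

Leg 1: track=200.7°, groundspeed=122.3 kt
Leg 2: track=82.5°, groundspeed=109.4 kt
Leg 3: track=172.1°, groundspeed=138.7 kt
Leg 4: track=141.3°, groundspeed=142.3 kt
Leg 5: track=357.9°, groundspeed=62.1 kt

Leg 1: heading 219.4°; drift -18.7° → track 200.7°, groundspeed 122.3 kt
Leg 2: heading 60.0°; drift +22.5° → track 82.5°, groundspeed 109.4 kt
Leg 3: heading 181.1°; drift -9.0° → track 172.1°, groundspeed 138.7 kt
Leg 4: heading 137.7°; drift +3.6° → track 141.3°, groundspeed 142.3 kt
Leg 5: heading 346.7°; drift +11.2° → track 357.9°, groundspeed 62.1 kt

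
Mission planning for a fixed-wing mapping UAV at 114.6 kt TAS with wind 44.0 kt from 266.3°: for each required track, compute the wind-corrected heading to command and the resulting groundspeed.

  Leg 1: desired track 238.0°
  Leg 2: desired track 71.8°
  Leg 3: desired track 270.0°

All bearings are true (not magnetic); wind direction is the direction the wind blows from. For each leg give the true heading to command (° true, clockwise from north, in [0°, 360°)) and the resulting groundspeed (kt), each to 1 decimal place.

Leg 1: heading=248.5°, groundspeed=73.9 kt
Leg 2: heading=66.3°, groundspeed=156.7 kt
Leg 3: heading=268.6°, groundspeed=70.7 kt

Leg 1: desired track 238.0°; wind correction +10.5° → command heading 248.5°, groundspeed 73.9 kt
Leg 2: desired track 71.8°; wind correction -5.5° → command heading 66.3°, groundspeed 156.7 kt
Leg 3: desired track 270.0°; wind correction -1.4° → command heading 268.6°, groundspeed 70.7 kt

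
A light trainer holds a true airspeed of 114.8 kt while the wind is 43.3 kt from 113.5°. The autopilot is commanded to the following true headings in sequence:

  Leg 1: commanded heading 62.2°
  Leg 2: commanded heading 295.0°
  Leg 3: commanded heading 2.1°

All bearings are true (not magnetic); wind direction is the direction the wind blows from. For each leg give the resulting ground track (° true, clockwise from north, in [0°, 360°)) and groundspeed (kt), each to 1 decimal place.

Leg 1: track=41.1°, groundspeed=94.0 kt
Leg 2: track=294.6°, groundspeed=158.1 kt
Leg 3: track=344.9°, groundspeed=136.7 kt

Leg 1: heading 62.2°; drift -21.1° → track 41.1°, groundspeed 94.0 kt
Leg 2: heading 295.0°; drift -0.4° → track 294.6°, groundspeed 158.1 kt
Leg 3: heading 2.1°; drift -17.2° → track 344.9°, groundspeed 136.7 kt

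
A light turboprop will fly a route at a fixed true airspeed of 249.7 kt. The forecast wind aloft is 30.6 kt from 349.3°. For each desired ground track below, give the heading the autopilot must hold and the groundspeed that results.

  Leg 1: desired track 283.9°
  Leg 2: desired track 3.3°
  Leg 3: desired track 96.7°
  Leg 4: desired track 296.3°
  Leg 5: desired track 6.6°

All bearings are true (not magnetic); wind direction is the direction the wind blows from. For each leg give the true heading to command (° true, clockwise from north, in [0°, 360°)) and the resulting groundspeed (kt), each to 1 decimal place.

Leg 1: heading=290.3°, groundspeed=235.4 kt
Leg 2: heading=1.6°, groundspeed=219.9 kt
Leg 3: heading=90.0°, groundspeed=257.1 kt
Leg 4: heading=301.9°, groundspeed=230.1 kt
Leg 5: heading=4.5°, groundspeed=220.3 kt

Leg 1: desired track 283.9°; wind correction +6.4° → command heading 290.3°, groundspeed 235.4 kt
Leg 2: desired track 3.3°; wind correction -1.7° → command heading 1.6°, groundspeed 219.9 kt
Leg 3: desired track 96.7°; wind correction -6.7° → command heading 90.0°, groundspeed 257.1 kt
Leg 4: desired track 296.3°; wind correction +5.6° → command heading 301.9°, groundspeed 230.1 kt
Leg 5: desired track 6.6°; wind correction -2.1° → command heading 4.5°, groundspeed 220.3 kt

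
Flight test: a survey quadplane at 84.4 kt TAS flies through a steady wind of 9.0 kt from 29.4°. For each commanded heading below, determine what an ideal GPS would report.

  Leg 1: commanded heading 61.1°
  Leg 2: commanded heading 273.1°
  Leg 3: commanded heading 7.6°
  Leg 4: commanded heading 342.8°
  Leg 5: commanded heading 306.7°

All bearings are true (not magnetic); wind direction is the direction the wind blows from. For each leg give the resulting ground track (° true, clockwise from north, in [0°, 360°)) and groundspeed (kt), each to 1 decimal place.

Leg 1: heading 61.1°; drift +3.5° → track 64.6°, groundspeed 76.9 kt
Leg 2: heading 273.1°; drift -5.2° → track 267.9°, groundspeed 88.8 kt
Leg 3: heading 7.6°; drift -2.5° → track 5.1°, groundspeed 76.1 kt
Leg 4: heading 342.8°; drift -4.8° → track 338.0°, groundspeed 78.5 kt
Leg 5: heading 306.7°; drift -6.1° → track 300.6°, groundspeed 83.7 kt

Leg 1: track=64.6°, groundspeed=76.9 kt
Leg 2: track=267.9°, groundspeed=88.8 kt
Leg 3: track=5.1°, groundspeed=76.1 kt
Leg 4: track=338.0°, groundspeed=78.5 kt
Leg 5: track=300.6°, groundspeed=83.7 kt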